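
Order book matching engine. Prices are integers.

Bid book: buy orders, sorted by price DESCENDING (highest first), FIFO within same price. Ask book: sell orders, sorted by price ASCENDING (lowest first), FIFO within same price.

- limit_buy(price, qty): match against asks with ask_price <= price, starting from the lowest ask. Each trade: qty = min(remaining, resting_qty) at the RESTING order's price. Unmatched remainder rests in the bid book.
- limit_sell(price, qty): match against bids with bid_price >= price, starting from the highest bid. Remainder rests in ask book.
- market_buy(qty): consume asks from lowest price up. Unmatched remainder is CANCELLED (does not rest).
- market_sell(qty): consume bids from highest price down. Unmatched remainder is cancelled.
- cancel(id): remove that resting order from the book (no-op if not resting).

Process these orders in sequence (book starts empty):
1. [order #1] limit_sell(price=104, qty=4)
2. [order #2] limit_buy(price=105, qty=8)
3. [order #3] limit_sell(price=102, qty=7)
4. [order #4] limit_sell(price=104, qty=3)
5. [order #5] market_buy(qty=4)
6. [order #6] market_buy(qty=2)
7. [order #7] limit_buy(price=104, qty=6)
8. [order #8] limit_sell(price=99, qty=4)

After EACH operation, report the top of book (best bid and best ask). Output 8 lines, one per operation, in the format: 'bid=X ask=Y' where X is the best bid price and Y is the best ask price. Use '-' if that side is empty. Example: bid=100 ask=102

After op 1 [order #1] limit_sell(price=104, qty=4): fills=none; bids=[-] asks=[#1:4@104]
After op 2 [order #2] limit_buy(price=105, qty=8): fills=#2x#1:4@104; bids=[#2:4@105] asks=[-]
After op 3 [order #3] limit_sell(price=102, qty=7): fills=#2x#3:4@105; bids=[-] asks=[#3:3@102]
After op 4 [order #4] limit_sell(price=104, qty=3): fills=none; bids=[-] asks=[#3:3@102 #4:3@104]
After op 5 [order #5] market_buy(qty=4): fills=#5x#3:3@102 #5x#4:1@104; bids=[-] asks=[#4:2@104]
After op 6 [order #6] market_buy(qty=2): fills=#6x#4:2@104; bids=[-] asks=[-]
After op 7 [order #7] limit_buy(price=104, qty=6): fills=none; bids=[#7:6@104] asks=[-]
After op 8 [order #8] limit_sell(price=99, qty=4): fills=#7x#8:4@104; bids=[#7:2@104] asks=[-]

Answer: bid=- ask=104
bid=105 ask=-
bid=- ask=102
bid=- ask=102
bid=- ask=104
bid=- ask=-
bid=104 ask=-
bid=104 ask=-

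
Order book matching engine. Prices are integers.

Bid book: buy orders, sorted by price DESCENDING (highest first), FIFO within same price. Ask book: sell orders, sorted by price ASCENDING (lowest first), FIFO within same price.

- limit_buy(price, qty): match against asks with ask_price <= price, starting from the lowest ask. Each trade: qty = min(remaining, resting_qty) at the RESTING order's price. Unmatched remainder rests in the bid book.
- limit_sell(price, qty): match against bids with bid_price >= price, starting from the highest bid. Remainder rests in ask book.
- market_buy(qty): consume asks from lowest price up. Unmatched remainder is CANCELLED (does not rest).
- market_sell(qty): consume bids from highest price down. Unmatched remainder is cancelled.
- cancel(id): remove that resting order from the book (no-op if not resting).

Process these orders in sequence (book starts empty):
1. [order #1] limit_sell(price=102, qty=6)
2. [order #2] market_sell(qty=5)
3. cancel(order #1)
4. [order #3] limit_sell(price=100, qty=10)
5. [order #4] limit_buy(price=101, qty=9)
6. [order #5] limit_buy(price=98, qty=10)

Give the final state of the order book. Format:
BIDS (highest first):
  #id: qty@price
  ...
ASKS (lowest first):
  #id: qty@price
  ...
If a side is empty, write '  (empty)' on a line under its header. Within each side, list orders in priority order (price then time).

Answer: BIDS (highest first):
  #5: 10@98
ASKS (lowest first):
  #3: 1@100

Derivation:
After op 1 [order #1] limit_sell(price=102, qty=6): fills=none; bids=[-] asks=[#1:6@102]
After op 2 [order #2] market_sell(qty=5): fills=none; bids=[-] asks=[#1:6@102]
After op 3 cancel(order #1): fills=none; bids=[-] asks=[-]
After op 4 [order #3] limit_sell(price=100, qty=10): fills=none; bids=[-] asks=[#3:10@100]
After op 5 [order #4] limit_buy(price=101, qty=9): fills=#4x#3:9@100; bids=[-] asks=[#3:1@100]
After op 6 [order #5] limit_buy(price=98, qty=10): fills=none; bids=[#5:10@98] asks=[#3:1@100]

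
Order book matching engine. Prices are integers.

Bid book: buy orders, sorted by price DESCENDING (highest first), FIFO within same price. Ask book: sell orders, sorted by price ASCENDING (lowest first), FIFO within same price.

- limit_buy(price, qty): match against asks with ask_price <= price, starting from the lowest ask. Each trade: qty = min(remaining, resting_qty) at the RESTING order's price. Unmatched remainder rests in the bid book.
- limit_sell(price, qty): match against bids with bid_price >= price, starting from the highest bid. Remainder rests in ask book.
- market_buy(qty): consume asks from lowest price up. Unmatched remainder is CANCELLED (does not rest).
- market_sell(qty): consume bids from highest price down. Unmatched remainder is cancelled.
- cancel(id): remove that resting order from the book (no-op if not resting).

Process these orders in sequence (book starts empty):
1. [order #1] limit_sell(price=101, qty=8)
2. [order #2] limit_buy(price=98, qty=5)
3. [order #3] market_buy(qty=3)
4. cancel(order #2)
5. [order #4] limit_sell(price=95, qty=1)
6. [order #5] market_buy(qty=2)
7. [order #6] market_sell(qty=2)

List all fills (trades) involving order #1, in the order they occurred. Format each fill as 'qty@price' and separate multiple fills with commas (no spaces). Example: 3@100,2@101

After op 1 [order #1] limit_sell(price=101, qty=8): fills=none; bids=[-] asks=[#1:8@101]
After op 2 [order #2] limit_buy(price=98, qty=5): fills=none; bids=[#2:5@98] asks=[#1:8@101]
After op 3 [order #3] market_buy(qty=3): fills=#3x#1:3@101; bids=[#2:5@98] asks=[#1:5@101]
After op 4 cancel(order #2): fills=none; bids=[-] asks=[#1:5@101]
After op 5 [order #4] limit_sell(price=95, qty=1): fills=none; bids=[-] asks=[#4:1@95 #1:5@101]
After op 6 [order #5] market_buy(qty=2): fills=#5x#4:1@95 #5x#1:1@101; bids=[-] asks=[#1:4@101]
After op 7 [order #6] market_sell(qty=2): fills=none; bids=[-] asks=[#1:4@101]

Answer: 3@101,1@101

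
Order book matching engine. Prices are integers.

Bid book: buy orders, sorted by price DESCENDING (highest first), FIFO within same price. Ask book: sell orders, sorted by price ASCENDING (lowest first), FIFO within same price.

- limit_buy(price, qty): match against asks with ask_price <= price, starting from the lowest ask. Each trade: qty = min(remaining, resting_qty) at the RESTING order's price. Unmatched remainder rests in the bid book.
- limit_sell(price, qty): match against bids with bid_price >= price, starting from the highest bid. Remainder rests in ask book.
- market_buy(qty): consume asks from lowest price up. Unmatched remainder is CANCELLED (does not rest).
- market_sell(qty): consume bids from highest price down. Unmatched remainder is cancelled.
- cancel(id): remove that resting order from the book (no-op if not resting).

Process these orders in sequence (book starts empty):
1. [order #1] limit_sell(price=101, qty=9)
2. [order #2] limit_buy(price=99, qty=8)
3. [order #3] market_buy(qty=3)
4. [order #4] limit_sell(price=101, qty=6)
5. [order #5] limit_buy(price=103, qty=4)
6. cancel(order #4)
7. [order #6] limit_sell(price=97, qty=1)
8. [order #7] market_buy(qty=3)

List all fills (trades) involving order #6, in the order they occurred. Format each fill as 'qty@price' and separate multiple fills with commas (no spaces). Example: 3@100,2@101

After op 1 [order #1] limit_sell(price=101, qty=9): fills=none; bids=[-] asks=[#1:9@101]
After op 2 [order #2] limit_buy(price=99, qty=8): fills=none; bids=[#2:8@99] asks=[#1:9@101]
After op 3 [order #3] market_buy(qty=3): fills=#3x#1:3@101; bids=[#2:8@99] asks=[#1:6@101]
After op 4 [order #4] limit_sell(price=101, qty=6): fills=none; bids=[#2:8@99] asks=[#1:6@101 #4:6@101]
After op 5 [order #5] limit_buy(price=103, qty=4): fills=#5x#1:4@101; bids=[#2:8@99] asks=[#1:2@101 #4:6@101]
After op 6 cancel(order #4): fills=none; bids=[#2:8@99] asks=[#1:2@101]
After op 7 [order #6] limit_sell(price=97, qty=1): fills=#2x#6:1@99; bids=[#2:7@99] asks=[#1:2@101]
After op 8 [order #7] market_buy(qty=3): fills=#7x#1:2@101; bids=[#2:7@99] asks=[-]

Answer: 1@99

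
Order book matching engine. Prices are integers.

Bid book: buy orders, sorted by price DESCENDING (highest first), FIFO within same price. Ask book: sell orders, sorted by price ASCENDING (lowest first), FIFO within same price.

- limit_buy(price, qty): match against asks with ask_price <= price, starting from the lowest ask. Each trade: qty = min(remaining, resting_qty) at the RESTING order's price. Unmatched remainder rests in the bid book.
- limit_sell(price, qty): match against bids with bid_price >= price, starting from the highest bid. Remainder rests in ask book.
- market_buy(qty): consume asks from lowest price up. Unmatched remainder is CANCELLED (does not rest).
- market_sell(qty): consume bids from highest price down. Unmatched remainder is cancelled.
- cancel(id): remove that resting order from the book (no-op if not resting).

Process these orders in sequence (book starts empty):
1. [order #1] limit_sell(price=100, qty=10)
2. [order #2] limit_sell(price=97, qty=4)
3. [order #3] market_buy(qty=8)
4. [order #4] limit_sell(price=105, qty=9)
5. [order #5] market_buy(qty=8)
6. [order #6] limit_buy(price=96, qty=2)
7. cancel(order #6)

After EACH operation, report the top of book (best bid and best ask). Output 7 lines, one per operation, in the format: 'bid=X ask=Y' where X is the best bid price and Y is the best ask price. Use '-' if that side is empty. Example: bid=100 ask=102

Answer: bid=- ask=100
bid=- ask=97
bid=- ask=100
bid=- ask=100
bid=- ask=105
bid=96 ask=105
bid=- ask=105

Derivation:
After op 1 [order #1] limit_sell(price=100, qty=10): fills=none; bids=[-] asks=[#1:10@100]
After op 2 [order #2] limit_sell(price=97, qty=4): fills=none; bids=[-] asks=[#2:4@97 #1:10@100]
After op 3 [order #3] market_buy(qty=8): fills=#3x#2:4@97 #3x#1:4@100; bids=[-] asks=[#1:6@100]
After op 4 [order #4] limit_sell(price=105, qty=9): fills=none; bids=[-] asks=[#1:6@100 #4:9@105]
After op 5 [order #5] market_buy(qty=8): fills=#5x#1:6@100 #5x#4:2@105; bids=[-] asks=[#4:7@105]
After op 6 [order #6] limit_buy(price=96, qty=2): fills=none; bids=[#6:2@96] asks=[#4:7@105]
After op 7 cancel(order #6): fills=none; bids=[-] asks=[#4:7@105]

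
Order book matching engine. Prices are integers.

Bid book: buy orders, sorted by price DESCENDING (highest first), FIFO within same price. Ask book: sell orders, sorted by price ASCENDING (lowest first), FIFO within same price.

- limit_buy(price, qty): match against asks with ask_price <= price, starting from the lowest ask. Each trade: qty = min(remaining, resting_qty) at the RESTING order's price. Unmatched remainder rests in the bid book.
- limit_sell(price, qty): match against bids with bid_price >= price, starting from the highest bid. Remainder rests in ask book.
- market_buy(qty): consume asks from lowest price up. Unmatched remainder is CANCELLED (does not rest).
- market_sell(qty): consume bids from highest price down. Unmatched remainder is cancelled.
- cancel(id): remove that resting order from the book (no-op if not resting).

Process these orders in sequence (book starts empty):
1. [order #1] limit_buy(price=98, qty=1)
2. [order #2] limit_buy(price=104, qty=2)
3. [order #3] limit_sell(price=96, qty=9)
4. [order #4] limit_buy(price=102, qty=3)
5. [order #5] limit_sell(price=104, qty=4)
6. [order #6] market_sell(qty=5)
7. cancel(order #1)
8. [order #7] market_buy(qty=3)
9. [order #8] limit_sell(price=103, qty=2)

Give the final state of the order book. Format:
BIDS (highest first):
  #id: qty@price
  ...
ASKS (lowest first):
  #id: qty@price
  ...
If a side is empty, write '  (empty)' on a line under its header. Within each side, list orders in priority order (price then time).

After op 1 [order #1] limit_buy(price=98, qty=1): fills=none; bids=[#1:1@98] asks=[-]
After op 2 [order #2] limit_buy(price=104, qty=2): fills=none; bids=[#2:2@104 #1:1@98] asks=[-]
After op 3 [order #3] limit_sell(price=96, qty=9): fills=#2x#3:2@104 #1x#3:1@98; bids=[-] asks=[#3:6@96]
After op 4 [order #4] limit_buy(price=102, qty=3): fills=#4x#3:3@96; bids=[-] asks=[#3:3@96]
After op 5 [order #5] limit_sell(price=104, qty=4): fills=none; bids=[-] asks=[#3:3@96 #5:4@104]
After op 6 [order #6] market_sell(qty=5): fills=none; bids=[-] asks=[#3:3@96 #5:4@104]
After op 7 cancel(order #1): fills=none; bids=[-] asks=[#3:3@96 #5:4@104]
After op 8 [order #7] market_buy(qty=3): fills=#7x#3:3@96; bids=[-] asks=[#5:4@104]
After op 9 [order #8] limit_sell(price=103, qty=2): fills=none; bids=[-] asks=[#8:2@103 #5:4@104]

Answer: BIDS (highest first):
  (empty)
ASKS (lowest first):
  #8: 2@103
  #5: 4@104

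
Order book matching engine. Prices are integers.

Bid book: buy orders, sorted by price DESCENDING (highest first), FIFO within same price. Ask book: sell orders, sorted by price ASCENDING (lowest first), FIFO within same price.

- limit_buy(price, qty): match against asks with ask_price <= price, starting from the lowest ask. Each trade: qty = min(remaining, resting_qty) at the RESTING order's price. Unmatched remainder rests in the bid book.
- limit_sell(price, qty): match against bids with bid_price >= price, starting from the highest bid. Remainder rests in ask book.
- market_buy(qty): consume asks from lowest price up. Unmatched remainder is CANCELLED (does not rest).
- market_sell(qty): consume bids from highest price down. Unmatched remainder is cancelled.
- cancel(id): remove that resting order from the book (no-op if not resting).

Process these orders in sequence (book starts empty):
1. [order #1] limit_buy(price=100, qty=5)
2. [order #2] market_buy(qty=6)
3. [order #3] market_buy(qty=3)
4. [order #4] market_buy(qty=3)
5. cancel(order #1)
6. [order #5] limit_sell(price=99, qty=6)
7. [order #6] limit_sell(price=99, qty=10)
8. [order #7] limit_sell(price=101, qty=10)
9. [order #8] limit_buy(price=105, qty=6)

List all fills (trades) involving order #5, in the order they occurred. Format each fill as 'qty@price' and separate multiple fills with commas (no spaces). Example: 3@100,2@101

Answer: 6@99

Derivation:
After op 1 [order #1] limit_buy(price=100, qty=5): fills=none; bids=[#1:5@100] asks=[-]
After op 2 [order #2] market_buy(qty=6): fills=none; bids=[#1:5@100] asks=[-]
After op 3 [order #3] market_buy(qty=3): fills=none; bids=[#1:5@100] asks=[-]
After op 4 [order #4] market_buy(qty=3): fills=none; bids=[#1:5@100] asks=[-]
After op 5 cancel(order #1): fills=none; bids=[-] asks=[-]
After op 6 [order #5] limit_sell(price=99, qty=6): fills=none; bids=[-] asks=[#5:6@99]
After op 7 [order #6] limit_sell(price=99, qty=10): fills=none; bids=[-] asks=[#5:6@99 #6:10@99]
After op 8 [order #7] limit_sell(price=101, qty=10): fills=none; bids=[-] asks=[#5:6@99 #6:10@99 #7:10@101]
After op 9 [order #8] limit_buy(price=105, qty=6): fills=#8x#5:6@99; bids=[-] asks=[#6:10@99 #7:10@101]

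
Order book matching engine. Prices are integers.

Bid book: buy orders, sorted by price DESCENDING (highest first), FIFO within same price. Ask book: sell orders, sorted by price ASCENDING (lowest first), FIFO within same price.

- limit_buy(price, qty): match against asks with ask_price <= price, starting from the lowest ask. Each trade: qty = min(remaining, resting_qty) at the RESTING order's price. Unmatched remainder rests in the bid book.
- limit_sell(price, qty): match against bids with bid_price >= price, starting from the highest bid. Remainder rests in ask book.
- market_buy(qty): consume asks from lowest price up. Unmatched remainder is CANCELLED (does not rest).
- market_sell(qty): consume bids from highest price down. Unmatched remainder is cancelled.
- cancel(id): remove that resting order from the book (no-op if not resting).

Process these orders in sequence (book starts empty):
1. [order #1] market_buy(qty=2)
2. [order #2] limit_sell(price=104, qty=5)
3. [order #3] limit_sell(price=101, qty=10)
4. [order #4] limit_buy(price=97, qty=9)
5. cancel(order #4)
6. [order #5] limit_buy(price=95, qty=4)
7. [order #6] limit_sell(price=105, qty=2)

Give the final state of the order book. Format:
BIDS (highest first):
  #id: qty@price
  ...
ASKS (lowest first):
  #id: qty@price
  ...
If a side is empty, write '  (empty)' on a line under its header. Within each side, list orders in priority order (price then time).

After op 1 [order #1] market_buy(qty=2): fills=none; bids=[-] asks=[-]
After op 2 [order #2] limit_sell(price=104, qty=5): fills=none; bids=[-] asks=[#2:5@104]
After op 3 [order #3] limit_sell(price=101, qty=10): fills=none; bids=[-] asks=[#3:10@101 #2:5@104]
After op 4 [order #4] limit_buy(price=97, qty=9): fills=none; bids=[#4:9@97] asks=[#3:10@101 #2:5@104]
After op 5 cancel(order #4): fills=none; bids=[-] asks=[#3:10@101 #2:5@104]
After op 6 [order #5] limit_buy(price=95, qty=4): fills=none; bids=[#5:4@95] asks=[#3:10@101 #2:5@104]
After op 7 [order #6] limit_sell(price=105, qty=2): fills=none; bids=[#5:4@95] asks=[#3:10@101 #2:5@104 #6:2@105]

Answer: BIDS (highest first):
  #5: 4@95
ASKS (lowest first):
  #3: 10@101
  #2: 5@104
  #6: 2@105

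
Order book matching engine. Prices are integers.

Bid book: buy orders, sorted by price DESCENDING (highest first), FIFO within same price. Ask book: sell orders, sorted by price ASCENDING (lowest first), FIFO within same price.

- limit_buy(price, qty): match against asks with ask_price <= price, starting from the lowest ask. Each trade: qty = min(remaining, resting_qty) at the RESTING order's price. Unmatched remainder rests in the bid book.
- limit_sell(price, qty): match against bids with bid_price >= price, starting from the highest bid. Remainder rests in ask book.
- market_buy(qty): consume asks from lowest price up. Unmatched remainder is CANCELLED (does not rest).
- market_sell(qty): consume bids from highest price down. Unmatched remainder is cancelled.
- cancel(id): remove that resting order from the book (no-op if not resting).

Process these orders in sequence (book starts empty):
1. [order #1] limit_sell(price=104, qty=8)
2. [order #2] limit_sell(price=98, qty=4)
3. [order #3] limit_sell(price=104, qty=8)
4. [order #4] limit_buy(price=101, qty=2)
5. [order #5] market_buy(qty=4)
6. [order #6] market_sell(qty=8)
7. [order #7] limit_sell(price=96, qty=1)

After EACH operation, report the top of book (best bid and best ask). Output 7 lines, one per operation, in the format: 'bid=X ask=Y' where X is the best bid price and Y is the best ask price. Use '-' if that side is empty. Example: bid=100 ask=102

After op 1 [order #1] limit_sell(price=104, qty=8): fills=none; bids=[-] asks=[#1:8@104]
After op 2 [order #2] limit_sell(price=98, qty=4): fills=none; bids=[-] asks=[#2:4@98 #1:8@104]
After op 3 [order #3] limit_sell(price=104, qty=8): fills=none; bids=[-] asks=[#2:4@98 #1:8@104 #3:8@104]
After op 4 [order #4] limit_buy(price=101, qty=2): fills=#4x#2:2@98; bids=[-] asks=[#2:2@98 #1:8@104 #3:8@104]
After op 5 [order #5] market_buy(qty=4): fills=#5x#2:2@98 #5x#1:2@104; bids=[-] asks=[#1:6@104 #3:8@104]
After op 6 [order #6] market_sell(qty=8): fills=none; bids=[-] asks=[#1:6@104 #3:8@104]
After op 7 [order #7] limit_sell(price=96, qty=1): fills=none; bids=[-] asks=[#7:1@96 #1:6@104 #3:8@104]

Answer: bid=- ask=104
bid=- ask=98
bid=- ask=98
bid=- ask=98
bid=- ask=104
bid=- ask=104
bid=- ask=96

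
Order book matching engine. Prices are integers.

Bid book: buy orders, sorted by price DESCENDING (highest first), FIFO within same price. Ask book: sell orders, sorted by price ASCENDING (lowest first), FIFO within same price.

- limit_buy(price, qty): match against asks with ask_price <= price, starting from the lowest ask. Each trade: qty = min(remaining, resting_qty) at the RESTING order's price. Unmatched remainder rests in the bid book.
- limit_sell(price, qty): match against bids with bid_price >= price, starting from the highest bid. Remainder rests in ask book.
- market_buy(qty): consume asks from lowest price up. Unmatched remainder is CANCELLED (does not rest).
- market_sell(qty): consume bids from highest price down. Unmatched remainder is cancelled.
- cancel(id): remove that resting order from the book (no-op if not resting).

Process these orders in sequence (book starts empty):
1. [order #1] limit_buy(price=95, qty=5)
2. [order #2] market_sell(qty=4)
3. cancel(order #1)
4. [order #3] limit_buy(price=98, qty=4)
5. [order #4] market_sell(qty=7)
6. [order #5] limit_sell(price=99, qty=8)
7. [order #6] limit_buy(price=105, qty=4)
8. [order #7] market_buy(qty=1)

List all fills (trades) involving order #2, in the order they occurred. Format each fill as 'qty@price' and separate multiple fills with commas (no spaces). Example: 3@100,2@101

After op 1 [order #1] limit_buy(price=95, qty=5): fills=none; bids=[#1:5@95] asks=[-]
After op 2 [order #2] market_sell(qty=4): fills=#1x#2:4@95; bids=[#1:1@95] asks=[-]
After op 3 cancel(order #1): fills=none; bids=[-] asks=[-]
After op 4 [order #3] limit_buy(price=98, qty=4): fills=none; bids=[#3:4@98] asks=[-]
After op 5 [order #4] market_sell(qty=7): fills=#3x#4:4@98; bids=[-] asks=[-]
After op 6 [order #5] limit_sell(price=99, qty=8): fills=none; bids=[-] asks=[#5:8@99]
After op 7 [order #6] limit_buy(price=105, qty=4): fills=#6x#5:4@99; bids=[-] asks=[#5:4@99]
After op 8 [order #7] market_buy(qty=1): fills=#7x#5:1@99; bids=[-] asks=[#5:3@99]

Answer: 4@95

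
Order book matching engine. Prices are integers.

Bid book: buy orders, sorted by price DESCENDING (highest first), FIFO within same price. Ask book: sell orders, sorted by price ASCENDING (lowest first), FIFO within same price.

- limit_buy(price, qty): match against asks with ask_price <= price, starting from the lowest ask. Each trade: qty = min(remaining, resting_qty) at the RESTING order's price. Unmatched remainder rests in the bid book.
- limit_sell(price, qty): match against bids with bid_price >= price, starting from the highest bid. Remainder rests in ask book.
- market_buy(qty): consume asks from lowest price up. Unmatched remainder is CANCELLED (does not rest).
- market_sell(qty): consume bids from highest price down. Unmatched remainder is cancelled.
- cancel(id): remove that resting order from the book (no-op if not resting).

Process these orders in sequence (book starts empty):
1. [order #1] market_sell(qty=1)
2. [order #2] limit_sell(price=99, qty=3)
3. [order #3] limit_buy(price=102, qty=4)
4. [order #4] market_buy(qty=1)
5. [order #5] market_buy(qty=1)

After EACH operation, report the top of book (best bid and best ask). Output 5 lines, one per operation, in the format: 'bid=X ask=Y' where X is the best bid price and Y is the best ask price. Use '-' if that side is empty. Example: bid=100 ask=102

After op 1 [order #1] market_sell(qty=1): fills=none; bids=[-] asks=[-]
After op 2 [order #2] limit_sell(price=99, qty=3): fills=none; bids=[-] asks=[#2:3@99]
After op 3 [order #3] limit_buy(price=102, qty=4): fills=#3x#2:3@99; bids=[#3:1@102] asks=[-]
After op 4 [order #4] market_buy(qty=1): fills=none; bids=[#3:1@102] asks=[-]
After op 5 [order #5] market_buy(qty=1): fills=none; bids=[#3:1@102] asks=[-]

Answer: bid=- ask=-
bid=- ask=99
bid=102 ask=-
bid=102 ask=-
bid=102 ask=-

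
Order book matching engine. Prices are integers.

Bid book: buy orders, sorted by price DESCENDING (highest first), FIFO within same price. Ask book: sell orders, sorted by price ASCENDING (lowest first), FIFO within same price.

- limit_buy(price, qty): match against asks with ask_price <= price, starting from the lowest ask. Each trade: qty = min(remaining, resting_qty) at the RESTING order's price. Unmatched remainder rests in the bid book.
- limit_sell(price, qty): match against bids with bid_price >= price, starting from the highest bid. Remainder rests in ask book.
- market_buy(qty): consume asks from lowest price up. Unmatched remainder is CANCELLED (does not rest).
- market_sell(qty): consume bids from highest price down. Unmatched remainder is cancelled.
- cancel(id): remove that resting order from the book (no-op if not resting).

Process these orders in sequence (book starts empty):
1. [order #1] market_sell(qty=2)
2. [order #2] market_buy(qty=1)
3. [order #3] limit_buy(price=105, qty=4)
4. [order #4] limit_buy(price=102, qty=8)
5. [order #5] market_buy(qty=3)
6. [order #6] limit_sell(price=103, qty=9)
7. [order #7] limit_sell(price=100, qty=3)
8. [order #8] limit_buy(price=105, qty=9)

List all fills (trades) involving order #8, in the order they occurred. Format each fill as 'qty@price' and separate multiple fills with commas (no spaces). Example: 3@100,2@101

After op 1 [order #1] market_sell(qty=2): fills=none; bids=[-] asks=[-]
After op 2 [order #2] market_buy(qty=1): fills=none; bids=[-] asks=[-]
After op 3 [order #3] limit_buy(price=105, qty=4): fills=none; bids=[#3:4@105] asks=[-]
After op 4 [order #4] limit_buy(price=102, qty=8): fills=none; bids=[#3:4@105 #4:8@102] asks=[-]
After op 5 [order #5] market_buy(qty=3): fills=none; bids=[#3:4@105 #4:8@102] asks=[-]
After op 6 [order #6] limit_sell(price=103, qty=9): fills=#3x#6:4@105; bids=[#4:8@102] asks=[#6:5@103]
After op 7 [order #7] limit_sell(price=100, qty=3): fills=#4x#7:3@102; bids=[#4:5@102] asks=[#6:5@103]
After op 8 [order #8] limit_buy(price=105, qty=9): fills=#8x#6:5@103; bids=[#8:4@105 #4:5@102] asks=[-]

Answer: 5@103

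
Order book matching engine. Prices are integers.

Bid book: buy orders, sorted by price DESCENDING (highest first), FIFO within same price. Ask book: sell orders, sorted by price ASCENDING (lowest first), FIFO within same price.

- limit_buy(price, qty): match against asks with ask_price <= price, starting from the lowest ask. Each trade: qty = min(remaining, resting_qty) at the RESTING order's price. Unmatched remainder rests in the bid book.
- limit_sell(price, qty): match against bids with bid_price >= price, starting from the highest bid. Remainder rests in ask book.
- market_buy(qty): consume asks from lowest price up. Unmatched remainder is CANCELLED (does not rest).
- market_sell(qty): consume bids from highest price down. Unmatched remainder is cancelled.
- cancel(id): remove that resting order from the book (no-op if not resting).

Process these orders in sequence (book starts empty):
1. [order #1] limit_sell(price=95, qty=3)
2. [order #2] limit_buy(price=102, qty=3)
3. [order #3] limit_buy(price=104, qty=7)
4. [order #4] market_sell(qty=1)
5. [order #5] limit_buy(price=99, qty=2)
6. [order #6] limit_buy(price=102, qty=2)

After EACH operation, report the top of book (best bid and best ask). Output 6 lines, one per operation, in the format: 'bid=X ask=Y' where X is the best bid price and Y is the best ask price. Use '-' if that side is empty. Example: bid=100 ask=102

After op 1 [order #1] limit_sell(price=95, qty=3): fills=none; bids=[-] asks=[#1:3@95]
After op 2 [order #2] limit_buy(price=102, qty=3): fills=#2x#1:3@95; bids=[-] asks=[-]
After op 3 [order #3] limit_buy(price=104, qty=7): fills=none; bids=[#3:7@104] asks=[-]
After op 4 [order #4] market_sell(qty=1): fills=#3x#4:1@104; bids=[#3:6@104] asks=[-]
After op 5 [order #5] limit_buy(price=99, qty=2): fills=none; bids=[#3:6@104 #5:2@99] asks=[-]
After op 6 [order #6] limit_buy(price=102, qty=2): fills=none; bids=[#3:6@104 #6:2@102 #5:2@99] asks=[-]

Answer: bid=- ask=95
bid=- ask=-
bid=104 ask=-
bid=104 ask=-
bid=104 ask=-
bid=104 ask=-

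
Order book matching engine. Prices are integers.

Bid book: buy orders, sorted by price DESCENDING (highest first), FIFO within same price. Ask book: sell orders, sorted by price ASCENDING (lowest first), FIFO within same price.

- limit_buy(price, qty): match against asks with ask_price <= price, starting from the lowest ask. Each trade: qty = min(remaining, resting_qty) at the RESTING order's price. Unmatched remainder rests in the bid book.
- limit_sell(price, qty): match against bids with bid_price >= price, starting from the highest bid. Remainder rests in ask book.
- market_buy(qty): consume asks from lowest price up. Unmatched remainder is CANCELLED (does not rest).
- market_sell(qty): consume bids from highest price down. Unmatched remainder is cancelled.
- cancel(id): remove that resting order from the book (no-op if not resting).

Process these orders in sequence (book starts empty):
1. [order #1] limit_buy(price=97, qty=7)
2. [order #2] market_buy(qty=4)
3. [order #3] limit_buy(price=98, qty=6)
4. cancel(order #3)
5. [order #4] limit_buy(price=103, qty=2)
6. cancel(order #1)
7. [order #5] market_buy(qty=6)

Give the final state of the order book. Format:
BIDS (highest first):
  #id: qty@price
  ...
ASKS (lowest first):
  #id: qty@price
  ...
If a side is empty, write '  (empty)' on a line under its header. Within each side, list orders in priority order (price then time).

Answer: BIDS (highest first):
  #4: 2@103
ASKS (lowest first):
  (empty)

Derivation:
After op 1 [order #1] limit_buy(price=97, qty=7): fills=none; bids=[#1:7@97] asks=[-]
After op 2 [order #2] market_buy(qty=4): fills=none; bids=[#1:7@97] asks=[-]
After op 3 [order #3] limit_buy(price=98, qty=6): fills=none; bids=[#3:6@98 #1:7@97] asks=[-]
After op 4 cancel(order #3): fills=none; bids=[#1:7@97] asks=[-]
After op 5 [order #4] limit_buy(price=103, qty=2): fills=none; bids=[#4:2@103 #1:7@97] asks=[-]
After op 6 cancel(order #1): fills=none; bids=[#4:2@103] asks=[-]
After op 7 [order #5] market_buy(qty=6): fills=none; bids=[#4:2@103] asks=[-]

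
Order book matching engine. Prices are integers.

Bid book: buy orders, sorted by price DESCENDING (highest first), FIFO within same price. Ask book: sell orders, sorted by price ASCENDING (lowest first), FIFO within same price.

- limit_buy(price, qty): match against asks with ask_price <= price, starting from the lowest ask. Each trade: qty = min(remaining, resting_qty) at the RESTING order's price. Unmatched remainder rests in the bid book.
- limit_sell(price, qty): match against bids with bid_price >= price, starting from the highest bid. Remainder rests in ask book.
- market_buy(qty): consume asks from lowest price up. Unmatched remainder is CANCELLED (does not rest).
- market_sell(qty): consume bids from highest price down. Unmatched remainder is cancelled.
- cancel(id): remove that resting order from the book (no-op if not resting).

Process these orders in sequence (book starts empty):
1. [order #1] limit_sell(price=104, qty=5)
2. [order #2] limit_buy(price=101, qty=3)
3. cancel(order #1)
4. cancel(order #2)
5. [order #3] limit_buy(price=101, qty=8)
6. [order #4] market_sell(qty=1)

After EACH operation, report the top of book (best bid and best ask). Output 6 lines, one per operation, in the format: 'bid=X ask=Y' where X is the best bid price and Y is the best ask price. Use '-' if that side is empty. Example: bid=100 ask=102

After op 1 [order #1] limit_sell(price=104, qty=5): fills=none; bids=[-] asks=[#1:5@104]
After op 2 [order #2] limit_buy(price=101, qty=3): fills=none; bids=[#2:3@101] asks=[#1:5@104]
After op 3 cancel(order #1): fills=none; bids=[#2:3@101] asks=[-]
After op 4 cancel(order #2): fills=none; bids=[-] asks=[-]
After op 5 [order #3] limit_buy(price=101, qty=8): fills=none; bids=[#3:8@101] asks=[-]
After op 6 [order #4] market_sell(qty=1): fills=#3x#4:1@101; bids=[#3:7@101] asks=[-]

Answer: bid=- ask=104
bid=101 ask=104
bid=101 ask=-
bid=- ask=-
bid=101 ask=-
bid=101 ask=-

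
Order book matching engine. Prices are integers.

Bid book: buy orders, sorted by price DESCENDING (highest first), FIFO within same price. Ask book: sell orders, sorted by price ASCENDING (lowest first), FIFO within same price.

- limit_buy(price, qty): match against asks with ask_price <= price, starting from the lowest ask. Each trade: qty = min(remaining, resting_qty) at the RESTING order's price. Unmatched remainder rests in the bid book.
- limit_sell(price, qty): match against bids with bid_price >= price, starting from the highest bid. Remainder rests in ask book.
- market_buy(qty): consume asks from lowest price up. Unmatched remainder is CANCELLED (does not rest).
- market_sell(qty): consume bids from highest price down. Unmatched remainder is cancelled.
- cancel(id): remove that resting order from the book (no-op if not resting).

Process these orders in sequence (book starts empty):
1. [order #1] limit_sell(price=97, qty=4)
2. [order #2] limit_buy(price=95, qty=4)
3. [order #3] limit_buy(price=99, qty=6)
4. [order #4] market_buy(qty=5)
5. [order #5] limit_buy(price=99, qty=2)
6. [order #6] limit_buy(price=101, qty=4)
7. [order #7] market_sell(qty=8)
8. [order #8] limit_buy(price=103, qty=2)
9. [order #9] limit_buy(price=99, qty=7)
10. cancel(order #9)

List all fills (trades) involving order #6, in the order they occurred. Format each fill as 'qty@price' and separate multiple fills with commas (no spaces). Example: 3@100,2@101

After op 1 [order #1] limit_sell(price=97, qty=4): fills=none; bids=[-] asks=[#1:4@97]
After op 2 [order #2] limit_buy(price=95, qty=4): fills=none; bids=[#2:4@95] asks=[#1:4@97]
After op 3 [order #3] limit_buy(price=99, qty=6): fills=#3x#1:4@97; bids=[#3:2@99 #2:4@95] asks=[-]
After op 4 [order #4] market_buy(qty=5): fills=none; bids=[#3:2@99 #2:4@95] asks=[-]
After op 5 [order #5] limit_buy(price=99, qty=2): fills=none; bids=[#3:2@99 #5:2@99 #2:4@95] asks=[-]
After op 6 [order #6] limit_buy(price=101, qty=4): fills=none; bids=[#6:4@101 #3:2@99 #5:2@99 #2:4@95] asks=[-]
After op 7 [order #7] market_sell(qty=8): fills=#6x#7:4@101 #3x#7:2@99 #5x#7:2@99; bids=[#2:4@95] asks=[-]
After op 8 [order #8] limit_buy(price=103, qty=2): fills=none; bids=[#8:2@103 #2:4@95] asks=[-]
After op 9 [order #9] limit_buy(price=99, qty=7): fills=none; bids=[#8:2@103 #9:7@99 #2:4@95] asks=[-]
After op 10 cancel(order #9): fills=none; bids=[#8:2@103 #2:4@95] asks=[-]

Answer: 4@101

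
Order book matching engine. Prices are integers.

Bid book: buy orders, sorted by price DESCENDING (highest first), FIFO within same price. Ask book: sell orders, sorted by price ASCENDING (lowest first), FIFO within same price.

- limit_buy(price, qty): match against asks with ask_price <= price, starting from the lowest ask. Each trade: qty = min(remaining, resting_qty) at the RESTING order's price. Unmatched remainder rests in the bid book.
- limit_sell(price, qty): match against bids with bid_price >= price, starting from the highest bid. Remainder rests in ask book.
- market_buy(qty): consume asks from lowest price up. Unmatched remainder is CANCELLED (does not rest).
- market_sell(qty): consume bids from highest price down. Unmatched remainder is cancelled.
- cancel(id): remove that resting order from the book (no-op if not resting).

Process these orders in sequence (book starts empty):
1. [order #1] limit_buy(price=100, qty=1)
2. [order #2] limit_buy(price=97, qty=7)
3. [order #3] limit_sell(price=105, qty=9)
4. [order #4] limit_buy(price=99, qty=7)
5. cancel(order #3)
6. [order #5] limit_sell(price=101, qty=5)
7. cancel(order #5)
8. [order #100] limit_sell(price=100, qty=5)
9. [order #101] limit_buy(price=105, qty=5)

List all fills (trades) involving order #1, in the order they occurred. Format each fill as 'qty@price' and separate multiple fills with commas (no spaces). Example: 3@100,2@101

After op 1 [order #1] limit_buy(price=100, qty=1): fills=none; bids=[#1:1@100] asks=[-]
After op 2 [order #2] limit_buy(price=97, qty=7): fills=none; bids=[#1:1@100 #2:7@97] asks=[-]
After op 3 [order #3] limit_sell(price=105, qty=9): fills=none; bids=[#1:1@100 #2:7@97] asks=[#3:9@105]
After op 4 [order #4] limit_buy(price=99, qty=7): fills=none; bids=[#1:1@100 #4:7@99 #2:7@97] asks=[#3:9@105]
After op 5 cancel(order #3): fills=none; bids=[#1:1@100 #4:7@99 #2:7@97] asks=[-]
After op 6 [order #5] limit_sell(price=101, qty=5): fills=none; bids=[#1:1@100 #4:7@99 #2:7@97] asks=[#5:5@101]
After op 7 cancel(order #5): fills=none; bids=[#1:1@100 #4:7@99 #2:7@97] asks=[-]
After op 8 [order #100] limit_sell(price=100, qty=5): fills=#1x#100:1@100; bids=[#4:7@99 #2:7@97] asks=[#100:4@100]
After op 9 [order #101] limit_buy(price=105, qty=5): fills=#101x#100:4@100; bids=[#101:1@105 #4:7@99 #2:7@97] asks=[-]

Answer: 1@100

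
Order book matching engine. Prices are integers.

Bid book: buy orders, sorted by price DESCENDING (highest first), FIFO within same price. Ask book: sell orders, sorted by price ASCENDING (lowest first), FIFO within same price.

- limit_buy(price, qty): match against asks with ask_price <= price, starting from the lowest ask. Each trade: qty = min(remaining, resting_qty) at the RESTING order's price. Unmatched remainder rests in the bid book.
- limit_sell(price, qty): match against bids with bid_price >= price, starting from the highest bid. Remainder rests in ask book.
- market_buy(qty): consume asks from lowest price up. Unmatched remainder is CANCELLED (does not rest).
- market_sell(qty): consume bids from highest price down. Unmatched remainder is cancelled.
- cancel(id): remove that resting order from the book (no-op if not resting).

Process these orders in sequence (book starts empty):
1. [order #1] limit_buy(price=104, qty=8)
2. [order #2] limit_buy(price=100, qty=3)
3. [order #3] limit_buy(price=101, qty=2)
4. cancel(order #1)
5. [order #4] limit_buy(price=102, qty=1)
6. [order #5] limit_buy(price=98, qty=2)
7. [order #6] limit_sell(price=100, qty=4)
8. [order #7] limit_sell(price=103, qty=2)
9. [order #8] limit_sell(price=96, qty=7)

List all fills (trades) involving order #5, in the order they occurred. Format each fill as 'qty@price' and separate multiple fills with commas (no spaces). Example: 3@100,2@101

Answer: 2@98

Derivation:
After op 1 [order #1] limit_buy(price=104, qty=8): fills=none; bids=[#1:8@104] asks=[-]
After op 2 [order #2] limit_buy(price=100, qty=3): fills=none; bids=[#1:8@104 #2:3@100] asks=[-]
After op 3 [order #3] limit_buy(price=101, qty=2): fills=none; bids=[#1:8@104 #3:2@101 #2:3@100] asks=[-]
After op 4 cancel(order #1): fills=none; bids=[#3:2@101 #2:3@100] asks=[-]
After op 5 [order #4] limit_buy(price=102, qty=1): fills=none; bids=[#4:1@102 #3:2@101 #2:3@100] asks=[-]
After op 6 [order #5] limit_buy(price=98, qty=2): fills=none; bids=[#4:1@102 #3:2@101 #2:3@100 #5:2@98] asks=[-]
After op 7 [order #6] limit_sell(price=100, qty=4): fills=#4x#6:1@102 #3x#6:2@101 #2x#6:1@100; bids=[#2:2@100 #5:2@98] asks=[-]
After op 8 [order #7] limit_sell(price=103, qty=2): fills=none; bids=[#2:2@100 #5:2@98] asks=[#7:2@103]
After op 9 [order #8] limit_sell(price=96, qty=7): fills=#2x#8:2@100 #5x#8:2@98; bids=[-] asks=[#8:3@96 #7:2@103]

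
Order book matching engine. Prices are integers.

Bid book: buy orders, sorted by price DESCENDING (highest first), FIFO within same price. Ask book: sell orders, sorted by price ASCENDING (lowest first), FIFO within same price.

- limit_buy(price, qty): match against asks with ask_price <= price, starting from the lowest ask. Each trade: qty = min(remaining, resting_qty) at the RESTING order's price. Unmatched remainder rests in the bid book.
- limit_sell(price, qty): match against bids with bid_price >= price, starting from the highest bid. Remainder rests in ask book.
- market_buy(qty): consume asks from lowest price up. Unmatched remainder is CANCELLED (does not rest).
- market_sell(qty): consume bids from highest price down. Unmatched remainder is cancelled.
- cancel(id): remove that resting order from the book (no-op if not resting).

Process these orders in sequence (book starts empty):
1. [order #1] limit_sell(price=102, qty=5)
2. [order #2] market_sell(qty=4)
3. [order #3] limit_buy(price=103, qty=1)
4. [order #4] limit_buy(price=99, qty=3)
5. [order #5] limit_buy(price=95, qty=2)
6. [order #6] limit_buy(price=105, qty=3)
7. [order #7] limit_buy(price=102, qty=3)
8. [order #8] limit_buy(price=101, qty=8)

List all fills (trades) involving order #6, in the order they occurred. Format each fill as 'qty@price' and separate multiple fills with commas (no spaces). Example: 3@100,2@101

Answer: 3@102

Derivation:
After op 1 [order #1] limit_sell(price=102, qty=5): fills=none; bids=[-] asks=[#1:5@102]
After op 2 [order #2] market_sell(qty=4): fills=none; bids=[-] asks=[#1:5@102]
After op 3 [order #3] limit_buy(price=103, qty=1): fills=#3x#1:1@102; bids=[-] asks=[#1:4@102]
After op 4 [order #4] limit_buy(price=99, qty=3): fills=none; bids=[#4:3@99] asks=[#1:4@102]
After op 5 [order #5] limit_buy(price=95, qty=2): fills=none; bids=[#4:3@99 #5:2@95] asks=[#1:4@102]
After op 6 [order #6] limit_buy(price=105, qty=3): fills=#6x#1:3@102; bids=[#4:3@99 #5:2@95] asks=[#1:1@102]
After op 7 [order #7] limit_buy(price=102, qty=3): fills=#7x#1:1@102; bids=[#7:2@102 #4:3@99 #5:2@95] asks=[-]
After op 8 [order #8] limit_buy(price=101, qty=8): fills=none; bids=[#7:2@102 #8:8@101 #4:3@99 #5:2@95] asks=[-]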